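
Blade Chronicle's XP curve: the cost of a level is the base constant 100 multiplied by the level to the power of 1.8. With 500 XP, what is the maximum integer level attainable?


XP = 100 * level^1.8, so level = (XP / 100)^(1/1.8)
= (500 / 100)^(1/1.8)
= 5.0^0.5556
= 2.4452
Floor: level = 2

level 2


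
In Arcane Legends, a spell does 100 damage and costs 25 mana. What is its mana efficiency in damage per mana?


Efficiency = damage / mana
= 100 / 25
= 4.00

4.00 dmg/mana


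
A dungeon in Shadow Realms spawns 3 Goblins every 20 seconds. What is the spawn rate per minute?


Spawns per minute = count * (60 / interval)
= 3 * (60 / 20)
= 3 * 3.0
= 9.0

9.0 per minute


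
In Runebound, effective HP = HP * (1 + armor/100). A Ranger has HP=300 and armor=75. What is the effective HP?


EHP = 300 * (1 + 75/100)
= 300 * (1 + 0.75)
= 300 * 1.75
= 525.0

525.0 EHP


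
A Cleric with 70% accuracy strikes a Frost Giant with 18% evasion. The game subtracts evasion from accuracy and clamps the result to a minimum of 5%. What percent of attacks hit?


accuracy - evasion = 70 - 18 = 52
Apply floor: max(52, 5) = 52
Hit chance = 52%

52%


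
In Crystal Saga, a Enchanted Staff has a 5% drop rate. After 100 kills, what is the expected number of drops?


Expected drops = kills * (drop_rate / 100)
= 100 * (5 / 100)
= 100 * 0.05
= 5.0

5.0 drops


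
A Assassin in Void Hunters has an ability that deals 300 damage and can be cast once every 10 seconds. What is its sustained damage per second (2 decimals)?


DPS = damage / cooldown
= 300 / 10
= 30.00

30.00 DPS


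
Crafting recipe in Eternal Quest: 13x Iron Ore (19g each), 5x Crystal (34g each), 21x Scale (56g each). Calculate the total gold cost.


Cost breakdown:
  Iron Ore: 13 * 19 = 247
  Crystal: 5 * 34 = 170
  Scale: 21 * 56 = 1176
Total = 247 + 170 + 1176 = 1593

1593 gold


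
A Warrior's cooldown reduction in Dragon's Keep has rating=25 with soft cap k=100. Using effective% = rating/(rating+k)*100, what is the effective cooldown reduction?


effective% = rating / (rating + k) * 100
= 25 / (25 + 100) * 100
= 25 / 125 * 100
= 0.2 * 100
= 20.00%

20.00%


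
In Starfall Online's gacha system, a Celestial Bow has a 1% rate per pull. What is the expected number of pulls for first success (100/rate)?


Expected pulls for a geometric distribution = 1/p = 100 / rate%
= 100 / 1
= 100.0

100.0 pulls


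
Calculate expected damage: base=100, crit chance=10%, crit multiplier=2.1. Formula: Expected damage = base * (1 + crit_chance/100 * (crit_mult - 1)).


E[dmg] = base * (1 + crit_chance * (crit_mult - 1))
cc as decimal = 10/100 = 0.1
cm - 1 = 2.1 - 1 = 1.1
Bonus factor = 0.1 * 1.1 = 0.11
Total multiplier = 1 + 0.11 = 1.11
Expected damage = 100 * 1.11 = 111.00

111.00 damage


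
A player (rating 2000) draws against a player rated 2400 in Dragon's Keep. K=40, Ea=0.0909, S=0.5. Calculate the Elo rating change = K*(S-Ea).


Elo update: delta = K * (S - Ea), where S = 0.5 (draws)
S - Ea = 0.5 - 0.0909 = 0.4091
Rating change = 40 * 0.4091
= 16.36

16.36 rating points


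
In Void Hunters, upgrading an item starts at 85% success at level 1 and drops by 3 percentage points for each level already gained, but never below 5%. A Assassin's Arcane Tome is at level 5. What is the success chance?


raw_rate = 85 - 3 * (5 - 1)
= 85 - 3 * 4
= 85 - 12
= 73
Apply floor: max(73, 5) = 73%

73%


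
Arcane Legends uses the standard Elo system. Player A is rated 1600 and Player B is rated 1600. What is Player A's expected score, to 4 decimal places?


Elo expected score: Ea = 1/(1 + 10^((Rb-Ra)/400))
Rb - Ra = 1600 - 1600 = 0
(Rb-Ra)/400 = 0/400 = 0.0
10^0.0 = 1.0
Ea = 1/(1 + 1.0) = 1/2.0 = 0.5000

0.5000


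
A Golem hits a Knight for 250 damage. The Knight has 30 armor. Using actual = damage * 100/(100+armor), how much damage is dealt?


actual = 250 * 100 / (100 + 30)
= 250 * 100 / 130
= 25000 / 130
= 192.31

192.31 damage


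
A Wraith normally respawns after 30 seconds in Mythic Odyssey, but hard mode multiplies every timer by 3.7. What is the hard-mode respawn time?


Respawn time = base * multiplier
= 30 * 3.7
= 111.0 seconds

111.0 seconds


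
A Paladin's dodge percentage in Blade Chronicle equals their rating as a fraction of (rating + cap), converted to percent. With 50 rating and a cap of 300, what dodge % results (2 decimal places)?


dodge% = 50 / (50 + 300) * 100
= 50 / 350 * 100
= 0.142857 * 100
= 14.29%

14.29%


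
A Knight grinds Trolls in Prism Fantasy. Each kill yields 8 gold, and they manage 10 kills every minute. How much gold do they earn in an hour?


Gold per minute = 8 * 10 = 80
Gold per hour = 80 * 60 = 4800

4800 gold/hour


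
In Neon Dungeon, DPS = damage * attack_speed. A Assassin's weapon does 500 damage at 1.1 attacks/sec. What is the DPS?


DPS = damage * attack_speed
= 500 * 1.1
= 550.0

550.0 DPS


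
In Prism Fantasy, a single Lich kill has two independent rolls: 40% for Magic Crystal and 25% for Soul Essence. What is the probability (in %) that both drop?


For independent events, P(both) = P(A) * P(B)
= 40% * 25%
= 1000 / 100 %
= 10.0%

10.0%


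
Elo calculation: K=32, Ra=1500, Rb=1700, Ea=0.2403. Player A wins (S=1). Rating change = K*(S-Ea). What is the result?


Elo update: delta = K * (S - Ea), where S = 1 (wins)
S - Ea = 1 - 0.2403 = 0.7597
Rating change = 32 * 0.7597
= 24.31

24.31 rating points


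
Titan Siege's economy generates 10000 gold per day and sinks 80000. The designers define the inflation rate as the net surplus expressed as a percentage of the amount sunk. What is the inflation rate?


Net gold = 10000 - 80000 = -70000
Inflation rate = net / sunk * 100 = -70000 / 80000 * 100
= -0.875 * 100
= -87.50%

-87.50%


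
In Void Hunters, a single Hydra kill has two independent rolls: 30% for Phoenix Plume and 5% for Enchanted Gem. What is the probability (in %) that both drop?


For independent events, P(both) = P(A) * P(B)
= 30% * 5%
= 150 / 100 %
= 1.5%

1.5%


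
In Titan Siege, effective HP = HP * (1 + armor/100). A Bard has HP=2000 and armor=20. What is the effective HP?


EHP = 2000 * (1 + 20/100)
= 2000 * (1 + 0.2)
= 2000 * 1.2
= 2400.0

2400.0 EHP


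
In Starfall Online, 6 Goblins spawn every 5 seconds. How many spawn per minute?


Spawns per minute = count * (60 / interval)
= 6 * (60 / 5)
= 6 * 12.0
= 72.0

72.0 per minute


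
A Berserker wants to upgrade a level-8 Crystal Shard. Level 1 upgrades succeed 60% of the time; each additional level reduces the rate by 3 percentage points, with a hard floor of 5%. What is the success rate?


raw_rate = 60 - 3 * (8 - 1)
= 60 - 3 * 7
= 60 - 21
= 39
Apply floor: max(39, 5) = 39%

39%


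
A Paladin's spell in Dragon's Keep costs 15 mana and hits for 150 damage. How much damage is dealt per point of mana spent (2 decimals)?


Efficiency = damage / mana
= 150 / 15
= 10.00

10.00 dmg/mana


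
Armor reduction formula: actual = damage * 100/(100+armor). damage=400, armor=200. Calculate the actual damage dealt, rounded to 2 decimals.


actual = 400 * 100 / (100 + 200)
= 400 * 100 / 300
= 40000 / 300
= 133.33

133.33 damage


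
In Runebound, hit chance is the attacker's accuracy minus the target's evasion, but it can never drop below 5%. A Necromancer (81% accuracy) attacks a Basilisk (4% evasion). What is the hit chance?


accuracy - evasion = 81 - 4 = 77
Apply floor: max(77, 5) = 77
Hit chance = 77%

77%


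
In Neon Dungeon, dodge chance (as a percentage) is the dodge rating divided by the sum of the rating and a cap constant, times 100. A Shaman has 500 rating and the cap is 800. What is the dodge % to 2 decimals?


dodge% = 500 / (500 + 800) * 100
= 500 / 1300 * 100
= 0.384615 * 100
= 38.46%

38.46%


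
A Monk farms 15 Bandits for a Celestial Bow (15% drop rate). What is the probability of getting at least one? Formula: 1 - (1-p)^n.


P(at least one) = 1 - P(none) = 1 - (1-p)^n
p = 15/100 = 0.15
1 - p = 0.85
(1 - p)^15 = 0.85^15 = 0.087354
P(at least one) = 1 - 0.087354 = 0.9126

0.9126


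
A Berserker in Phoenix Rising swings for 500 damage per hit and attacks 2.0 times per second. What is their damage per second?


DPS = damage * attack_speed
= 500 * 2.0
= 1000.0

1000.0 DPS


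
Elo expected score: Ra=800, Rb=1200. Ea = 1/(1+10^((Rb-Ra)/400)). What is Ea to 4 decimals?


Elo expected score: Ea = 1/(1 + 10^((Rb-Ra)/400))
Rb - Ra = 1200 - 800 = 400
(Rb-Ra)/400 = 400/400 = 1.0
10^1.0 = 10.0
Ea = 1/(1 + 10.0) = 1/11.0 = 0.0909

0.0909


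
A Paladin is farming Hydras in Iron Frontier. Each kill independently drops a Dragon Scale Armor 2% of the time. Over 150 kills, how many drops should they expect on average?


Expected drops = kills * (drop_rate / 100)
= 150 * (2 / 100)
= 150 * 0.02
= 3.0

3.0 drops


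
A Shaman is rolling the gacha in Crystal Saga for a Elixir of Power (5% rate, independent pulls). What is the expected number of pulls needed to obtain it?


Expected pulls for a geometric distribution = 1/p = 100 / rate%
= 100 / 5
= 20.0

20.0 pulls


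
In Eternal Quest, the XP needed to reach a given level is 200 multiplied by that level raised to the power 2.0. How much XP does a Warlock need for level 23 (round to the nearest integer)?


XP = 200 * level^2.0
Substitute level = 23:
XP = 200 * 23^2.0
= 200 * 529.0
= 105800

105800 XP


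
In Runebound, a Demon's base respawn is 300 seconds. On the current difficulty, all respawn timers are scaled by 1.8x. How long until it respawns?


Respawn time = base * multiplier
= 300 * 1.8
= 540.0 seconds

540.0 seconds


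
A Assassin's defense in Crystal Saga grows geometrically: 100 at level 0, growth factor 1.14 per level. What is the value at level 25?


value = base * growth^level
= 100 * 1.14^25
= 100 * 26.461916
= 2646.19

2646.19 defense


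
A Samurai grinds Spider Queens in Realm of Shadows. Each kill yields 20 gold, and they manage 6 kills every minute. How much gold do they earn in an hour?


Gold per minute = 20 * 6 = 120
Gold per hour = 120 * 60 = 7200

7200 gold/hour


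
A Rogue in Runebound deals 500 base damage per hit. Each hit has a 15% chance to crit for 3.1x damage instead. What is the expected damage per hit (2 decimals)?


E[dmg] = base * (1 + crit_chance * (crit_mult - 1))
cc as decimal = 15/100 = 0.15
cm - 1 = 3.1 - 1 = 2.1
Bonus factor = 0.15 * 2.1 = 0.315
Total multiplier = 1 + 0.315 = 1.315
Expected damage = 500 * 1.315 = 657.50

657.50 damage


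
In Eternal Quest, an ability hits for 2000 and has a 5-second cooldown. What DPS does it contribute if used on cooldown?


DPS = damage / cooldown
= 2000 / 5
= 400.00

400.00 DPS


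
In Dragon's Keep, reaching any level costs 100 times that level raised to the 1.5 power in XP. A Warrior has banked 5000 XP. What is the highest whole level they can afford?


XP = 100 * level^1.5, so level = (XP / 100)^(1/1.5)
= (5000 / 100)^(1/1.5)
= 50.0^0.6667
= 13.5721
Floor: level = 13

level 13


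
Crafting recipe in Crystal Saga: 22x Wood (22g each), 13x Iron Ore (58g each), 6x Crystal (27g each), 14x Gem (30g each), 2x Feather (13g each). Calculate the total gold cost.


Cost breakdown:
  Wood: 22 * 22 = 484
  Iron Ore: 13 * 58 = 754
  Crystal: 6 * 27 = 162
  Gem: 14 * 30 = 420
  Feather: 2 * 13 = 26
Total = 484 + 754 + 162 + 420 + 26 = 1846

1846 gold


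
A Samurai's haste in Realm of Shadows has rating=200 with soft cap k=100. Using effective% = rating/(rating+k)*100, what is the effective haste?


effective% = rating / (rating + k) * 100
= 200 / (200 + 100) * 100
= 200 / 300 * 100
= 0.666667 * 100
= 66.67%

66.67%


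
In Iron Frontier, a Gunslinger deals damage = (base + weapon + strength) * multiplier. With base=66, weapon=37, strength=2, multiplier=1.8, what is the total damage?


Sum base + weapon + str = 66 + 37 + 2 = 105
Multiply by 1.8:
105 * 1.8 = 189.0

189.0 damage


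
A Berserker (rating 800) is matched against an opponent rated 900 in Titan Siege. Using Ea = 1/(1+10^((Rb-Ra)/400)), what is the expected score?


Elo expected score: Ea = 1/(1 + 10^((Rb-Ra)/400))
Rb - Ra = 900 - 800 = 100
(Rb-Ra)/400 = 100/400 = 0.25
10^0.25 = 1.778279
Ea = 1/(1 + 1.778279) = 1/2.778279 = 0.3599

0.3599


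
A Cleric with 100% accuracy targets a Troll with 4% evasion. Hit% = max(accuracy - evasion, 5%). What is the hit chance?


accuracy - evasion = 100 - 4 = 96
Apply floor: max(96, 5) = 96
Hit chance = 96%

96%


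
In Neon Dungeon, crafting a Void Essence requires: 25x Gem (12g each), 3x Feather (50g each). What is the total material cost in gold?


Cost breakdown:
  Gem: 25 * 12 = 300
  Feather: 3 * 50 = 150
Total = 300 + 150 = 450

450 gold


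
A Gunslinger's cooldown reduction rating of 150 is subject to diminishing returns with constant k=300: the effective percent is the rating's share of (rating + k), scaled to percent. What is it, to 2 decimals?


effective% = rating / (rating + k) * 100
= 150 / (150 + 300) * 100
= 150 / 450 * 100
= 0.333333 * 100
= 33.33%

33.33%


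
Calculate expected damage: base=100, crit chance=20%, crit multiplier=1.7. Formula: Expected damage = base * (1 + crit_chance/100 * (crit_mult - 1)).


E[dmg] = base * (1 + crit_chance * (crit_mult - 1))
cc as decimal = 20/100 = 0.2
cm - 1 = 1.7 - 1 = 0.7
Bonus factor = 0.2 * 0.7 = 0.14
Total multiplier = 1 + 0.14 = 1.14
Expected damage = 100 * 1.14 = 114.00

114.00 damage


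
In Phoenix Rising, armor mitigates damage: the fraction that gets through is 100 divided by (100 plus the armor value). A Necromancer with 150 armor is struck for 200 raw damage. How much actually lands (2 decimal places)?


actual = 200 * 100 / (100 + 150)
= 200 * 100 / 250
= 20000 / 250
= 80.00

80.00 damage


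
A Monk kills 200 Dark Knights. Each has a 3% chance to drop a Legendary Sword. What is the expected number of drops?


Expected drops = kills * (drop_rate / 100)
= 200 * (3 / 100)
= 200 * 0.03
= 6.0

6.0 drops


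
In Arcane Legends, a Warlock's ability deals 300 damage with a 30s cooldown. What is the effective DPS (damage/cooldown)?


DPS = damage / cooldown
= 300 / 30
= 10.00

10.00 DPS


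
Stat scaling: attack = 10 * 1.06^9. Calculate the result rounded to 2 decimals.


value = base * growth^level
= 10 * 1.06^9
= 10 * 1.689479
= 16.89

16.89 attack


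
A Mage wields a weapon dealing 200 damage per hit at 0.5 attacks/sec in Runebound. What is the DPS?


DPS = damage * attack_speed
= 200 * 0.5
= 100.0

100.0 DPS


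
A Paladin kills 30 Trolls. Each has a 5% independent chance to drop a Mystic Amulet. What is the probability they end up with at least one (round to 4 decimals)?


P(at least one) = 1 - P(none) = 1 - (1-p)^n
p = 5/100 = 0.05
1 - p = 0.95
(1 - p)^30 = 0.95^30 = 0.214639
P(at least one) = 1 - 0.214639 = 0.7854

0.7854


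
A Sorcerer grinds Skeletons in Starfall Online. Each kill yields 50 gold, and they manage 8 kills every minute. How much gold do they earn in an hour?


Gold per minute = 50 * 8 = 400
Gold per hour = 400 * 60 = 24000

24000 gold/hour


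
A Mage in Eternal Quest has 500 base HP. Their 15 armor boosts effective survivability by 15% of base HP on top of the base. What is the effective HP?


EHP = 500 * (1 + 15/100)
= 500 * (1 + 0.15)
= 500 * 1.15
= 575.0

575.0 EHP


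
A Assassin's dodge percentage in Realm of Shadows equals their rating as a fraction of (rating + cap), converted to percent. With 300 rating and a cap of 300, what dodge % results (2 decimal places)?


dodge% = 300 / (300 + 300) * 100
= 300 / 600 * 100
= 0.5 * 100
= 50.00%

50.00%


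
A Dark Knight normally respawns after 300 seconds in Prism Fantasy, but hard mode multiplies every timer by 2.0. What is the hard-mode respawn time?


Respawn time = base * multiplier
= 300 * 2.0
= 600.0 seconds

600.0 seconds


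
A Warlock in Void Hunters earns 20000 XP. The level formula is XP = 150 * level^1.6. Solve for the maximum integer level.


XP = 150 * level^1.6, so level = (XP / 150)^(1/1.6)
= (20000 / 150)^(1/1.6)
= 133.3333^0.625
= 21.2856
Floor: level = 21

level 21


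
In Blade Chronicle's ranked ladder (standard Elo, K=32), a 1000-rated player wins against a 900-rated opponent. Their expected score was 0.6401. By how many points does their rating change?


Elo update: delta = K * (S - Ea), where S = 1 (wins)
S - Ea = 1 - 0.6401 = 0.3599
Rating change = 32 * 0.3599
= 11.52

11.52 rating points


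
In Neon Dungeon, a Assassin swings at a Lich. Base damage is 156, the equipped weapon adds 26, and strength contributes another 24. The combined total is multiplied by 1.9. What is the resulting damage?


Sum base + weapon + str = 156 + 26 + 24 = 206
Multiply by 1.9:
206 * 1.9 = 391.4

391.4 damage


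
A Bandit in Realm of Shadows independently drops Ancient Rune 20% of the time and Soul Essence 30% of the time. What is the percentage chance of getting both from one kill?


For independent events, P(both) = P(A) * P(B)
= 20% * 30%
= 600 / 100 %
= 6.0%

6.0%


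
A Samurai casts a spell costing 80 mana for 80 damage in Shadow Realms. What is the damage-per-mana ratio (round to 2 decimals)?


Efficiency = damage / mana
= 80 / 80
= 1.00

1.00 dmg/mana


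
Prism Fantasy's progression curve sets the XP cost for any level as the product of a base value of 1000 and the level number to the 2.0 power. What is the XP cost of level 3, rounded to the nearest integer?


XP = 1000 * level^2.0
Substitute level = 3:
XP = 1000 * 3^2.0
= 1000 * 9.0
= 9000

9000 XP


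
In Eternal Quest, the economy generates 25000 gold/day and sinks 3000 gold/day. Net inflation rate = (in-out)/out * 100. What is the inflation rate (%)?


Net gold = 25000 - 3000 = 22000
Inflation rate = net / sunk * 100 = 22000 / 3000 * 100
= 7.333333 * 100
= 733.33%

733.33%


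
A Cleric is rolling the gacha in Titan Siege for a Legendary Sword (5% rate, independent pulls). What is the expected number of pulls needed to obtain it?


Expected pulls for a geometric distribution = 1/p = 100 / rate%
= 100 / 5
= 20.0

20.0 pulls


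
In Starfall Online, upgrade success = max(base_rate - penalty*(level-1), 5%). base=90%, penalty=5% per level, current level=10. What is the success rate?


raw_rate = 90 - 5 * (10 - 1)
= 90 - 5 * 9
= 90 - 45
= 45
Apply floor: max(45, 5) = 45%

45%


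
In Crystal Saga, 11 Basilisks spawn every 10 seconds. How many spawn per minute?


Spawns per minute = count * (60 / interval)
= 11 * (60 / 10)
= 11 * 6.0
= 66.0

66.0 per minute


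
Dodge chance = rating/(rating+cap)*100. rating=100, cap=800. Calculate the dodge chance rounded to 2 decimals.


dodge% = 100 / (100 + 800) * 100
= 100 / 900 * 100
= 0.111111 * 100
= 11.11%

11.11%


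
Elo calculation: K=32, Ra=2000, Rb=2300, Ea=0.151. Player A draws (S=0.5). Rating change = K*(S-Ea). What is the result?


Elo update: delta = K * (S - Ea), where S = 0.5 (draws)
S - Ea = 0.5 - 0.151 = 0.349
Rating change = 32 * 0.349
= 11.17

11.17 rating points


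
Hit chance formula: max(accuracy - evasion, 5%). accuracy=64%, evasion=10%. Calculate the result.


accuracy - evasion = 64 - 10 = 54
Apply floor: max(54, 5) = 54
Hit chance = 54%

54%


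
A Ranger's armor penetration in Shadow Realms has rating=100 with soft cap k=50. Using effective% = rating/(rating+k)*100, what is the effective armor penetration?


effective% = rating / (rating + k) * 100
= 100 / (100 + 50) * 100
= 100 / 150 * 100
= 0.666667 * 100
= 66.67%

66.67%


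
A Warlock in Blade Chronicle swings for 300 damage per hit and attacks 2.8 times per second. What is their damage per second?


DPS = damage * attack_speed
= 300 * 2.8
= 840.0

840.0 DPS


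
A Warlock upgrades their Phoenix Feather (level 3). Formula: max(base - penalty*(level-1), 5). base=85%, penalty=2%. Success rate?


raw_rate = 85 - 2 * (3 - 1)
= 85 - 2 * 2
= 85 - 4
= 81
Apply floor: max(81, 5) = 81%

81%


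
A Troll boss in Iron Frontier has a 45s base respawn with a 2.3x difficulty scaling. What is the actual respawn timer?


Respawn time = base * multiplier
= 45 * 2.3
= 103.5 seconds

103.5 seconds


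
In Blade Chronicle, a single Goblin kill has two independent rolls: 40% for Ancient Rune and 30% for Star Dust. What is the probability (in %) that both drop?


For independent events, P(both) = P(A) * P(B)
= 40% * 30%
= 1200 / 100 %
= 12.0%

12.0%


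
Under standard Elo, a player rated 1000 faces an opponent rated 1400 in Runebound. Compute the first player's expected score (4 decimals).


Elo expected score: Ea = 1/(1 + 10^((Rb-Ra)/400))
Rb - Ra = 1400 - 1000 = 400
(Rb-Ra)/400 = 400/400 = 1.0
10^1.0 = 10.0
Ea = 1/(1 + 10.0) = 1/11.0 = 0.0909

0.0909


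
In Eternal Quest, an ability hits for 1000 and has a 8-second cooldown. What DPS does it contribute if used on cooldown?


DPS = damage / cooldown
= 1000 / 8
= 125.00

125.00 DPS


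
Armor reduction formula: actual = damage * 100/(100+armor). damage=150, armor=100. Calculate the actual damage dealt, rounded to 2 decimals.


actual = 150 * 100 / (100 + 100)
= 150 * 100 / 200
= 15000 / 200
= 75.00

75.00 damage


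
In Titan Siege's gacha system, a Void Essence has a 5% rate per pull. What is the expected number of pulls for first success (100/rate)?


Expected pulls for a geometric distribution = 1/p = 100 / rate%
= 100 / 5
= 20.0

20.0 pulls


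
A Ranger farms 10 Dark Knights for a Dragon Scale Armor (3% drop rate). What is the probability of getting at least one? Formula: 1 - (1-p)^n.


P(at least one) = 1 - P(none) = 1 - (1-p)^n
p = 3/100 = 0.03
1 - p = 0.97
(1 - p)^10 = 0.97^10 = 0.737424
P(at least one) = 1 - 0.737424 = 0.2626

0.2626


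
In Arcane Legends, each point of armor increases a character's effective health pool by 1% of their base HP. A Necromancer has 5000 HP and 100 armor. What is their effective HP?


EHP = 5000 * (1 + 100/100)
= 5000 * (1 + 1.0)
= 5000 * 2.0
= 10000.0

10000.0 EHP


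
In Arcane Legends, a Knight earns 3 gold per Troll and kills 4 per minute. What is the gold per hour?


Gold per minute = 3 * 4 = 12
Gold per hour = 12 * 60 = 720

720 gold/hour


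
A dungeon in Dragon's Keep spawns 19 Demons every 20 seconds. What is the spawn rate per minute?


Spawns per minute = count * (60 / interval)
= 19 * (60 / 20)
= 19 * 3.0
= 57.0

57.0 per minute


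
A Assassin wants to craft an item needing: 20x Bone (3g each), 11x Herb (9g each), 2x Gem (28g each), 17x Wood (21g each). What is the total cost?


Cost breakdown:
  Bone: 20 * 3 = 60
  Herb: 11 * 9 = 99
  Gem: 2 * 28 = 56
  Wood: 17 * 21 = 357
Total = 60 + 99 + 56 + 357 = 572

572 gold


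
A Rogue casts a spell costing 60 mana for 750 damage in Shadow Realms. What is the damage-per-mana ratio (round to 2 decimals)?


Efficiency = damage / mana
= 750 / 60
= 12.50

12.50 dmg/mana


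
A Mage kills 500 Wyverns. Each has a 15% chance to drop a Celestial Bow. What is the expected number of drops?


Expected drops = kills * (drop_rate / 100)
= 500 * (15 / 100)
= 500 * 0.15
= 75.0

75.0 drops


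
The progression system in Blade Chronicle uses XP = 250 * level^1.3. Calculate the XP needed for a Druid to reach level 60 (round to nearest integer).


XP = 250 * level^1.3
Substitute level = 60:
XP = 250 * 60^1.3
= 250 * 204.9258
= 51231

51231 XP


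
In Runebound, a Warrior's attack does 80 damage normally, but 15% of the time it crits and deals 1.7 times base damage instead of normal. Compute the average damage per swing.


E[dmg] = base * (1 + crit_chance * (crit_mult - 1))
cc as decimal = 15/100 = 0.15
cm - 1 = 1.7 - 1 = 0.7
Bonus factor = 0.15 * 0.7 = 0.105
Total multiplier = 1 + 0.105 = 1.105
Expected damage = 80 * 1.105 = 88.40

88.40 damage


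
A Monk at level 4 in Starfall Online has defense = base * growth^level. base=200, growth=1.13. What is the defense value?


value = base * growth^level
= 200 * 1.13^4
= 200 * 1.630474
= 326.09

326.09 defense


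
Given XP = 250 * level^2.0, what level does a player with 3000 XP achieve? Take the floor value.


XP = 250 * level^2.0, so level = (XP / 250)^(1/2.0)
= (3000 / 250)^(1/2.0)
= 12.0^0.5
= 3.4641
Floor: level = 3

level 3


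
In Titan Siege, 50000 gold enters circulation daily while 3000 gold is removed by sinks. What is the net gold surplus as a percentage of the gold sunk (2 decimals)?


Net gold = 50000 - 3000 = 47000
Inflation rate = net / sunk * 100 = 47000 / 3000 * 100
= 15.666667 * 100
= 1566.67%

1566.67%


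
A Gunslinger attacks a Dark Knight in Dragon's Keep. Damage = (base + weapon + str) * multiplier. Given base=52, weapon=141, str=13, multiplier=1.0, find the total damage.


Sum base + weapon + str = 52 + 141 + 13 = 206
Multiply by 1.0:
206 * 1.0 = 206.0

206.0 damage


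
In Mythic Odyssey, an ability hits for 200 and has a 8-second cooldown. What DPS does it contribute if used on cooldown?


DPS = damage / cooldown
= 200 / 8
= 25.00

25.00 DPS


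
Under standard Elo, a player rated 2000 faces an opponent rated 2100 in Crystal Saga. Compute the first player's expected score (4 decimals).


Elo expected score: Ea = 1/(1 + 10^((Rb-Ra)/400))
Rb - Ra = 2100 - 2000 = 100
(Rb-Ra)/400 = 100/400 = 0.25
10^0.25 = 1.778279
Ea = 1/(1 + 1.778279) = 1/2.778279 = 0.3599

0.3599


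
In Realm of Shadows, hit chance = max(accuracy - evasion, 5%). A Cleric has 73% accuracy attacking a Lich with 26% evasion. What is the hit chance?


accuracy - evasion = 73 - 26 = 47
Apply floor: max(47, 5) = 47
Hit chance = 47%

47%


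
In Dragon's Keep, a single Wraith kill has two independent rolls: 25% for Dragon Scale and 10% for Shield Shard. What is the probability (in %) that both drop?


For independent events, P(both) = P(A) * P(B)
= 25% * 10%
= 250 / 100 %
= 2.5%

2.5%


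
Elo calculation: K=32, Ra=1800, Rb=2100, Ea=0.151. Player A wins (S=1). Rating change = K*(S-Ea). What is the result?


Elo update: delta = K * (S - Ea), where S = 1 (wins)
S - Ea = 1 - 0.151 = 0.849
Rating change = 32 * 0.849
= 27.17

27.17 rating points


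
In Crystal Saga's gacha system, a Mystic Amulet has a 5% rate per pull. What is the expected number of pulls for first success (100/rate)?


Expected pulls for a geometric distribution = 1/p = 100 / rate%
= 100 / 5
= 20.0

20.0 pulls


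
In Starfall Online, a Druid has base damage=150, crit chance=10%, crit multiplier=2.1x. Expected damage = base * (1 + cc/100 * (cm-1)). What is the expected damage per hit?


E[dmg] = base * (1 + crit_chance * (crit_mult - 1))
cc as decimal = 10/100 = 0.1
cm - 1 = 2.1 - 1 = 1.1
Bonus factor = 0.1 * 1.1 = 0.11
Total multiplier = 1 + 0.11 = 1.11
Expected damage = 150 * 1.11 = 166.50

166.50 damage


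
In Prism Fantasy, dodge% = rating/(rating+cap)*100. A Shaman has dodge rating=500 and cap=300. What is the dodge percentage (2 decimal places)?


dodge% = 500 / (500 + 300) * 100
= 500 / 800 * 100
= 0.625 * 100
= 62.50%

62.50%


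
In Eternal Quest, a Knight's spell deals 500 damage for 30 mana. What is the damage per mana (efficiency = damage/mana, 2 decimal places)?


Efficiency = damage / mana
= 500 / 30
= 16.67

16.67 dmg/mana


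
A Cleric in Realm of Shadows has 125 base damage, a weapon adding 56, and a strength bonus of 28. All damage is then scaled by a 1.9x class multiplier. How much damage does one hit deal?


Sum base + weapon + str = 125 + 56 + 28 = 209
Multiply by 1.9:
209 * 1.9 = 397.1

397.1 damage


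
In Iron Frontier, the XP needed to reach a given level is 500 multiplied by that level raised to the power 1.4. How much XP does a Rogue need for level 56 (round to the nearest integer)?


XP = 500 * level^1.4
Substitute level = 56:
XP = 500 * 56^1.4
= 500 * 280.1968
= 140098

140098 XP


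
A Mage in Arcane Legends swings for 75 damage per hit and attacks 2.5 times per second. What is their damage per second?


DPS = damage * attack_speed
= 75 * 2.5
= 187.5

187.5 DPS


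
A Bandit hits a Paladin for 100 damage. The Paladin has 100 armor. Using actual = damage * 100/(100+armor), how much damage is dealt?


actual = 100 * 100 / (100 + 100)
= 100 * 100 / 200
= 10000 / 200
= 50.00

50.00 damage


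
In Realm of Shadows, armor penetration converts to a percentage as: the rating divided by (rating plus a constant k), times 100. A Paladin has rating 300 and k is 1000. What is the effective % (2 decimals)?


effective% = rating / (rating + k) * 100
= 300 / (300 + 1000) * 100
= 300 / 1300 * 100
= 0.230769 * 100
= 23.08%

23.08%


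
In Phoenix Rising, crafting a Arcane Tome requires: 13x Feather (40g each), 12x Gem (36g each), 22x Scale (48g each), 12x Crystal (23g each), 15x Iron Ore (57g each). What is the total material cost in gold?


Cost breakdown:
  Feather: 13 * 40 = 520
  Gem: 12 * 36 = 432
  Scale: 22 * 48 = 1056
  Crystal: 12 * 23 = 276
  Iron Ore: 15 * 57 = 855
Total = 520 + 432 + 1056 + 276 + 855 = 3139

3139 gold


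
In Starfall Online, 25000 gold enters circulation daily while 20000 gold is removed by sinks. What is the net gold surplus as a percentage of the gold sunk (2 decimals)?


Net gold = 25000 - 20000 = 5000
Inflation rate = net / sunk * 100 = 5000 / 20000 * 100
= 0.25 * 100
= 25.00%

25.00%


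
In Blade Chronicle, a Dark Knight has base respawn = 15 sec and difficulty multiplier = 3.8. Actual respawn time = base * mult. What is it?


Respawn time = base * multiplier
= 15 * 3.8
= 57.0 seconds

57.0 seconds


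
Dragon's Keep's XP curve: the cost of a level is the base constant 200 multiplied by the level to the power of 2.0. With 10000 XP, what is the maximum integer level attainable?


XP = 200 * level^2.0, so level = (XP / 200)^(1/2.0)
= (10000 / 200)^(1/2.0)
= 50.0^0.5
= 7.0711
Floor: level = 7

level 7


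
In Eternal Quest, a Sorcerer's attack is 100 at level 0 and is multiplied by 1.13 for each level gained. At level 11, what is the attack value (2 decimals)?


value = base * growth^level
= 100 * 1.13^11
= 100 * 3.835861
= 383.59

383.59 attack


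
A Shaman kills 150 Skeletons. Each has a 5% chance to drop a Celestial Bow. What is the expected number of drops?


Expected drops = kills * (drop_rate / 100)
= 150 * (5 / 100)
= 150 * 0.05
= 7.5

7.5 drops


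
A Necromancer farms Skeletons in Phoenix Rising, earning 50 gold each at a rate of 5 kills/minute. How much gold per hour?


Gold per minute = 50 * 5 = 250
Gold per hour = 250 * 60 = 15000

15000 gold/hour


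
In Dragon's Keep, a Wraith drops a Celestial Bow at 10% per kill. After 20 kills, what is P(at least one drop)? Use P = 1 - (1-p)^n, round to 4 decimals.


P(at least one) = 1 - P(none) = 1 - (1-p)^n
p = 10/100 = 0.1
1 - p = 0.9
(1 - p)^20 = 0.9^20 = 0.121577
P(at least one) = 1 - 0.121577 = 0.8784

0.8784


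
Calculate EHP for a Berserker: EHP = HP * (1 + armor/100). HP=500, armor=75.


EHP = 500 * (1 + 75/100)
= 500 * (1 + 0.75)
= 500 * 1.75
= 875.0

875.0 EHP


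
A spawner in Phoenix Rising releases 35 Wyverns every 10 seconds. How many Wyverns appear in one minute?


Spawns per minute = count * (60 / interval)
= 35 * (60 / 10)
= 35 * 6.0
= 210.0

210.0 per minute


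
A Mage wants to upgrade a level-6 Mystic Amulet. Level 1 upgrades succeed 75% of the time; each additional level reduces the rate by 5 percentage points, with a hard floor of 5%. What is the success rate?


raw_rate = 75 - 5 * (6 - 1)
= 75 - 5 * 5
= 75 - 25
= 50
Apply floor: max(50, 5) = 50%

50%


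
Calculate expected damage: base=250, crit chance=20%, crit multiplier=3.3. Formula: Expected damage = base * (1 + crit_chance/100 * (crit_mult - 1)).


E[dmg] = base * (1 + crit_chance * (crit_mult - 1))
cc as decimal = 20/100 = 0.2
cm - 1 = 3.3 - 1 = 2.3
Bonus factor = 0.2 * 2.3 = 0.46
Total multiplier = 1 + 0.46 = 1.46
Expected damage = 250 * 1.46 = 365.00

365.00 damage


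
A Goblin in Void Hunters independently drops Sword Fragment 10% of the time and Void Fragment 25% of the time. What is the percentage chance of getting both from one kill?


For independent events, P(both) = P(A) * P(B)
= 10% * 25%
= 250 / 100 %
= 2.5%

2.5%


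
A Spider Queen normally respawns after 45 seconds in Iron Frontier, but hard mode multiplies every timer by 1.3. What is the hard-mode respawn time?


Respawn time = base * multiplier
= 45 * 1.3
= 58.5 seconds

58.5 seconds


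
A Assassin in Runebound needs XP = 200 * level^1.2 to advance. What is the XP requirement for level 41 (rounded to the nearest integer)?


XP = 200 * level^1.2
Substitute level = 41:
XP = 200 * 41^1.2
= 200 * 86.1669
= 17233

17233 XP


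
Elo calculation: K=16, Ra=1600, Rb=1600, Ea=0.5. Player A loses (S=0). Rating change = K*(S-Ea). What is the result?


Elo update: delta = K * (S - Ea), where S = 0 (loses)
S - Ea = 0 - 0.5 = -0.5
Rating change = 16 * -0.5
= -8.00

-8.00 rating points


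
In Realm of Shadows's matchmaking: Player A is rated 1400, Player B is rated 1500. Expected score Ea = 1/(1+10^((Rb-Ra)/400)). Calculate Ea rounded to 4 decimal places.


Elo expected score: Ea = 1/(1 + 10^((Rb-Ra)/400))
Rb - Ra = 1500 - 1400 = 100
(Rb-Ra)/400 = 100/400 = 0.25
10^0.25 = 1.778279
Ea = 1/(1 + 1.778279) = 1/2.778279 = 0.3599

0.3599


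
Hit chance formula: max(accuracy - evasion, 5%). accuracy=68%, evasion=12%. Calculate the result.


accuracy - evasion = 68 - 12 = 56
Apply floor: max(56, 5) = 56
Hit chance = 56%

56%


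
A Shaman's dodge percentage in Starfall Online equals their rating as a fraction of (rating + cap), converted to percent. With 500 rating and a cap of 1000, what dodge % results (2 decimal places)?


dodge% = 500 / (500 + 1000) * 100
= 500 / 1500 * 100
= 0.333333 * 100
= 33.33%

33.33%


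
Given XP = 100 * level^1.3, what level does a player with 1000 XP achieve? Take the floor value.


XP = 100 * level^1.3, so level = (XP / 100)^(1/1.3)
= (1000 / 100)^(1/1.3)
= 10.0^0.7692
= 5.878
Floor: level = 5

level 5


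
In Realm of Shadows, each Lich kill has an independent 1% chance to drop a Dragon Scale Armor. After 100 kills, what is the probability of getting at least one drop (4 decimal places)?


P(at least one) = 1 - P(none) = 1 - (1-p)^n
p = 1/100 = 0.01
1 - p = 0.99
(1 - p)^100 = 0.99^100 = 0.366032
P(at least one) = 1 - 0.366032 = 0.6340

0.6340


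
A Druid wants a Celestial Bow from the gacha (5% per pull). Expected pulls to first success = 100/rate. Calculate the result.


Expected pulls for a geometric distribution = 1/p = 100 / rate%
= 100 / 5
= 20.0

20.0 pulls


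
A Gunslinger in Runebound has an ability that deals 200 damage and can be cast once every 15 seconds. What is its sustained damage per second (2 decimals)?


DPS = damage / cooldown
= 200 / 15
= 13.33

13.33 DPS


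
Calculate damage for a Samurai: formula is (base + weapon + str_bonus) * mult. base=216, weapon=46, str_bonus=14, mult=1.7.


Sum base + weapon + str = 216 + 46 + 14 = 276
Multiply by 1.7:
276 * 1.7 = 469.2

469.2 damage


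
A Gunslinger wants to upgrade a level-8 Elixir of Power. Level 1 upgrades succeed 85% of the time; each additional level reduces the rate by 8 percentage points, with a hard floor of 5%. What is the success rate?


raw_rate = 85 - 8 * (8 - 1)
= 85 - 8 * 7
= 85 - 56
= 29
Apply floor: max(29, 5) = 29%

29%


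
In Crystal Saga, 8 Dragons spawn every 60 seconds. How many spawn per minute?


Spawns per minute = count * (60 / interval)
= 8 * (60 / 60)
= 8 * 1.0
= 8.0

8.0 per minute


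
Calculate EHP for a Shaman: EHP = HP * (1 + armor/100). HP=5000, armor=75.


EHP = 5000 * (1 + 75/100)
= 5000 * (1 + 0.75)
= 5000 * 1.75
= 8750.0

8750.0 EHP


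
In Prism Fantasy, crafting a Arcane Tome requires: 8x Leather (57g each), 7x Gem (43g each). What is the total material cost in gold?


Cost breakdown:
  Leather: 8 * 57 = 456
  Gem: 7 * 43 = 301
Total = 456 + 301 = 757

757 gold


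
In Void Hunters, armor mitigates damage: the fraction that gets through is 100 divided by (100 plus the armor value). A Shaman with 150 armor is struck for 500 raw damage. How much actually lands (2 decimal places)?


actual = 500 * 100 / (100 + 150)
= 500 * 100 / 250
= 50000 / 250
= 200.00

200.00 damage


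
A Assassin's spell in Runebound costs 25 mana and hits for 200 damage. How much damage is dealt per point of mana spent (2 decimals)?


Efficiency = damage / mana
= 200 / 25
= 8.00

8.00 dmg/mana


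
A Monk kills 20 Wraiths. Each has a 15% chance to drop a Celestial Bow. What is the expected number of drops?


Expected drops = kills * (drop_rate / 100)
= 20 * (15 / 100)
= 20 * 0.15
= 3.0

3.0 drops


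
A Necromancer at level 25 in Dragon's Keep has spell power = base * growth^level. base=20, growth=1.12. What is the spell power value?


value = base * growth^level
= 20 * 1.12^25
= 20 * 17.000064
= 340.00

340.00 spell power


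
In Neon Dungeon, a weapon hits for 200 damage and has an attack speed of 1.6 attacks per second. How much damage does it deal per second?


DPS = damage * attack_speed
= 200 * 1.6
= 320.0

320.0 DPS


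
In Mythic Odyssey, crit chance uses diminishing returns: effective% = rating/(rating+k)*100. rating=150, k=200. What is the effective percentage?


effective% = rating / (rating + k) * 100
= 150 / (150 + 200) * 100
= 150 / 350 * 100
= 0.428571 * 100
= 42.86%

42.86%


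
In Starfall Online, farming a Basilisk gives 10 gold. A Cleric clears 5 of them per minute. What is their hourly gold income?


Gold per minute = 10 * 5 = 50
Gold per hour = 50 * 60 = 3000

3000 gold/hour


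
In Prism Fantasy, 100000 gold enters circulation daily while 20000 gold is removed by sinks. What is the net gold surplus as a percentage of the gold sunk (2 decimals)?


Net gold = 100000 - 20000 = 80000
Inflation rate = net / sunk * 100 = 80000 / 20000 * 100
= 4.0 * 100
= 400.00%

400.00%


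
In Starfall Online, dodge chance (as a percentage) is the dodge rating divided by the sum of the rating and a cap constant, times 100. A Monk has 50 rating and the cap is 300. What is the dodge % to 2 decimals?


dodge% = 50 / (50 + 300) * 100
= 50 / 350 * 100
= 0.142857 * 100
= 14.29%

14.29%


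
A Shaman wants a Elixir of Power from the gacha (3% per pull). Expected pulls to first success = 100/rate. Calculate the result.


Expected pulls for a geometric distribution = 1/p = 100 / rate%
= 100 / 3
= 33.33

33.33 pulls


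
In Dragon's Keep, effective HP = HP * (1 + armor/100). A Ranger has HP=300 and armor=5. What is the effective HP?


EHP = 300 * (1 + 5/100)
= 300 * (1 + 0.05)
= 300 * 1.05
= 315.0

315.0 EHP


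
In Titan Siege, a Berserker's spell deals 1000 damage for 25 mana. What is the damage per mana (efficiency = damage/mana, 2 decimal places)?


Efficiency = damage / mana
= 1000 / 25
= 40.00

40.00 dmg/mana


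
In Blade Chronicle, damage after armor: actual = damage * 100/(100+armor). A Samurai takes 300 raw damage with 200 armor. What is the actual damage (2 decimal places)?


actual = 300 * 100 / (100 + 200)
= 300 * 100 / 300
= 30000 / 300
= 100.00

100.00 damage


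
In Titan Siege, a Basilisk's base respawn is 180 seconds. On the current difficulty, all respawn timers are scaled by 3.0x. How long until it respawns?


Respawn time = base * multiplier
= 180 * 3.0
= 540.0 seconds

540.0 seconds


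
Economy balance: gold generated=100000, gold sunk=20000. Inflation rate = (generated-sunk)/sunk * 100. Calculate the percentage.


Net gold = 100000 - 20000 = 80000
Inflation rate = net / sunk * 100 = 80000 / 20000 * 100
= 4.0 * 100
= 400.00%

400.00%


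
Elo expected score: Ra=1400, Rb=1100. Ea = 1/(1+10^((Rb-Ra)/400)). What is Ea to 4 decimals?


Elo expected score: Ea = 1/(1 + 10^((Rb-Ra)/400))
Rb - Ra = 1100 - 1400 = -300
(Rb-Ra)/400 = -300/400 = -0.75
10^-0.75 = 0.177828
Ea = 1/(1 + 0.177828) = 1/1.177828 = 0.8490

0.8490
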